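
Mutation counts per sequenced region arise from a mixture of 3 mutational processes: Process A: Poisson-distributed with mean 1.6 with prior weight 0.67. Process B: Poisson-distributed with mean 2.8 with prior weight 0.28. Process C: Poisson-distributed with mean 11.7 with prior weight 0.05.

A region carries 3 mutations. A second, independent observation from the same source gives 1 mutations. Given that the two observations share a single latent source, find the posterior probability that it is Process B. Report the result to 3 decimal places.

P(component k | x) = w_k·f_k(x) / marginal(x), where marginal(x) = Σ_j w_j·f_j(x).
Since both observations come from the same component, the likelihood for component k is f_k(x₁)·f_k(x₂).
  p_A = [e^(−1.6)·1.6^3/3! = 0.137828] × [0.323034] = 0.0445232
  p_B = [e^(−2.8)·2.8^3/3! = 0.222484] × [0.170268] = 0.0378819
  p_C = [e^(−11.7)·11.7^3/3! = 0.00221391] × [9.70377e-05] = 2.14833e-07
Unnormalised posteriors:
  w_A·p_A = 0.67 × 0.0445232 = 0.0298305
  w_B·p_B = 0.28 × 0.0378819 = 0.0106069
  w_C·p_C = 0.05 × 2.14833e-07 = 1.07417e-08
Evidence: 0.0298305 + 0.0106069 + 1.07417e-08 = 0.0404375
Responsibility of Process B: 0.0106069 / 0.0404375 ≈ 0.262

0.262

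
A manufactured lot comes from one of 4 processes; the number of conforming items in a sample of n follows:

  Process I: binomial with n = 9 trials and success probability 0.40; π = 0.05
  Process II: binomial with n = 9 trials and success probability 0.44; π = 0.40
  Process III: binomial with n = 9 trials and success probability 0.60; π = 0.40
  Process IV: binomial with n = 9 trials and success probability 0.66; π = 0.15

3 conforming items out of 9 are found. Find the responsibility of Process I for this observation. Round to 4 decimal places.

0.0921

Posterior ∝ prior × likelihood, so P(k | x) ∝ w_k f_k(x); normalise over all components.
Component likelihoods at x = 3 conforming items out of 9:
  p_I = 0.250823
  p_II = 0.220681
  p_III = 0.0743178
  p_IV = 0.0373065
Multiply by the mixture weights:
  w_I·p_I = 0.05 × 0.250823 = 0.0125411
  w_II·p_II = 0.40 × 0.220681 = 0.0882725
  w_III·p_III = 0.40 × 0.0743178 = 0.0297271
  w_IV·p_IV = 0.15 × 0.0373065 = 0.00559598
Sum: 0.0125411 + 0.0882725 + 0.0297271 + 0.00559598 = 0.136137
P(Process I | x) = 0.0125411 / 0.136137 ≈ 0.0921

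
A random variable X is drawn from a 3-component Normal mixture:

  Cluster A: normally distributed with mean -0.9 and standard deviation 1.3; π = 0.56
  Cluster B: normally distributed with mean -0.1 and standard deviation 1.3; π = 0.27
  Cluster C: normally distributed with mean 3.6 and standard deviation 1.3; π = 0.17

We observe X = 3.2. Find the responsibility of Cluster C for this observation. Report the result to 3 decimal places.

0.917

The responsibility of component k is π_k f_k(x) divided by Σ_j π_j f_j(x).
Evaluate each component's likelihood at the observed value:
  L_A = (1/(1.3·√(2π)))·exp(−(3.2−-0.9)²/(2·1.3²)) = 0.306879·exp(-4.97337) = 0.00212353
  L_B = (1/(1.3·√(2π)))·exp(−(3.2−-0.1)²/(2·1.3²)) = 0.306879·exp(-3.22189) = 0.0122382
  L_C = (1/(1.3·√(2π)))·exp(−(3.2−3.6)²/(2·1.3²)) = 0.306879·exp(-0.04734) = 0.29269
Weight by the priors:
  π_A·L_A = 0.56 × 0.00212353 = 0.00118918
  π_B·L_B = 0.27 × 0.0122382 = 0.0033043
  π_C·L_C = 0.17 × 0.29269 = 0.0497574
Marginal: 0.00118918 + 0.0033043 + 0.0497574 = 0.0542508
P(Cluster C | x) ≈ 0.917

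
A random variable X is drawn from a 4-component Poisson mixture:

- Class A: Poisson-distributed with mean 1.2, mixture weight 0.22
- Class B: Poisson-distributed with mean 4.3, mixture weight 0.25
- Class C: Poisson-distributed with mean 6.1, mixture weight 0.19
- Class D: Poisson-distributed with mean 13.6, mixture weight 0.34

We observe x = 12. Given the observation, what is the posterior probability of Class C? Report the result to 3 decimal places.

0.062

Apply Bayes' rule: the posterior for each component is proportional to its prior times its likelihood at x.
Evaluate each component's likelihood at the observed value:
  p_A = 5.60641e-09
  p_B = 0.00113193
  p_C = 0.0124287
  p_D = 0.103687
Weight by the priors:
  P(Z=A)·p_A = 0.22 × 5.60641e-09 = 1.23341e-09
  P(Z=B)·p_B = 0.25 × 0.00113193 = 0.000282982
  P(Z=C)·p_C = 0.19 × 0.0124287 = 0.00236145
  P(Z=D)·p_D = 0.34 × 0.103687 = 0.0352536
Denominator: 1.23341e-09 + 0.000282982 + 0.00236145 + 0.0352536 = 0.0378981
So the posterior for Class C is 0.00236145 / 0.0378981 ≈ 0.062.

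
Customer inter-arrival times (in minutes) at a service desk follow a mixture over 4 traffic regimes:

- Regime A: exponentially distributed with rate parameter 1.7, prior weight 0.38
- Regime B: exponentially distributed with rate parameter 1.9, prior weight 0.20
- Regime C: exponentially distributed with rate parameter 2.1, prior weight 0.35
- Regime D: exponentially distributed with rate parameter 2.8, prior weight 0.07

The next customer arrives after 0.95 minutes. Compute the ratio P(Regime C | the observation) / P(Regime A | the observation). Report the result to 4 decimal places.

Posterior odds = (π_i f_i(x)) / (π_j f_j(x)); the normalising sum cancels.
Component likelihoods at x = 0.95 minutes:
  f_A = 0.338114
  f_B = 0.312501
  f_C = 0.285629
  f_D = 0.195855
Posterior odds = (π_C·f_C) / (π_A·f_A) = (0.35·0.285629) / (0.38·0.338114) = 0.09997 / 0.128483 ≈ 0.7781

0.7781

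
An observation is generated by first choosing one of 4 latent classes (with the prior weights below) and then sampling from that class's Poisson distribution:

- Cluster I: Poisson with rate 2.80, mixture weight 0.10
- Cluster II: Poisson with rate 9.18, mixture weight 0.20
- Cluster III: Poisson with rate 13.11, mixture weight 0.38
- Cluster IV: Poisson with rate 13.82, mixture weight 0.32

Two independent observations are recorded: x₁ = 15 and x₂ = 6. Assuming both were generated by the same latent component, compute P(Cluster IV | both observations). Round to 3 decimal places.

Posterior ∝ prior × likelihood, so P(k | x) ∝ w_k f_k(x); normalise over all components.
Since both observations come from the same component, the likelihood for component k is f_k(x₁)·f_k(x₂).
  L_I = [2.37053e-07] × [0.0406997] = 9.648e-09
  L_II = [0.0218433] × [0.0856841] = 0.00187162
  L_III = [0.0899374] × [0.0142785] = 0.00128417
  L_IV = [0.0975374] × [0.0096331] = 0.000939588
Prior × likelihood for each component:
  w_I·L_I = 0.10 × 9.648e-09 = 9.648e-10
  w_II·L_II = 0.20 × 0.00187162 = 0.000374324
  w_III·L_III = 0.38 × 0.00128417 = 0.000487985
  w_IV·L_IV = 0.32 × 0.000939588 = 0.000300668
Evidence: 9.648e-10 + 0.000374324 + 0.000487985 + 0.000300668 = 0.00116298
So the posterior for Cluster IV is 0.000300668 / 0.00116298 ≈ 0.259.

0.259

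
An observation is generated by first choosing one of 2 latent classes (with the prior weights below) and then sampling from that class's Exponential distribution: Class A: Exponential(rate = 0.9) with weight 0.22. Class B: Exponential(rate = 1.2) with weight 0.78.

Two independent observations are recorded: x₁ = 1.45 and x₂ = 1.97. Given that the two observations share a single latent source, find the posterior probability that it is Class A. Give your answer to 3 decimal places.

Apply Bayes' rule: the posterior for each component is proportional to its prior times its likelihood at x.
Since both observations come from the same component, the likelihood for component k is f_k(x₁)·f_k(x₂).
  f_A = [0.9·e^(−0.9·1.45) = 0.9·e^(−1.3050) = 0.244055] × [0.15284] = 0.0373015
  f_B = [1.2·e^(−1.2·1.45) = 1.2·e^(−1.7400) = 0.210624] × [0.112852] = 0.0237694
Prior × likelihood for each component:
  w_A·f_A = 0.22 × 0.0373015 = 0.00820634
  w_B·f_B = 0.78 × 0.0237694 = 0.0185401
Evidence: 0.00820634 + 0.0185401 = 0.0267465
Responsibility of Class A: 0.00820634 / 0.0267465 ≈ 0.307

0.307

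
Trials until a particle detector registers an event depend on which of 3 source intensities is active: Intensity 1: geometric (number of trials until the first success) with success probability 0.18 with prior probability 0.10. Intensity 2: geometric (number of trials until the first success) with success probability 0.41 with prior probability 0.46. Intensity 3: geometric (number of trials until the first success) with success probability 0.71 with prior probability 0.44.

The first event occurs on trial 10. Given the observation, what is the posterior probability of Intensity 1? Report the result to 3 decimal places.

0.648

By Bayes' theorem, P(k | x) = π_k f_k(x) / Σ_j π_j f_j(x).
Evaluate each component's likelihood at the observed value:
  f_1 = 0.0301715
  f_2 = 0.00355183
  f_3 = 1.03001e-05
Multiply by the mixture weights:
  π_1·f_1 = 0.10 × 0.0301715 = 0.00301715
  π_2·f_2 = 0.46 × 0.00355183 = 0.00163384
  π_3·f_3 = 0.44 × 1.03001e-05 = 4.53203e-06
Denominator: 0.00301715 + 0.00163384 + 4.53203e-06 = 0.00465552
Responsibility of Intensity 1: 0.00301715 / 0.00465552 ≈ 0.648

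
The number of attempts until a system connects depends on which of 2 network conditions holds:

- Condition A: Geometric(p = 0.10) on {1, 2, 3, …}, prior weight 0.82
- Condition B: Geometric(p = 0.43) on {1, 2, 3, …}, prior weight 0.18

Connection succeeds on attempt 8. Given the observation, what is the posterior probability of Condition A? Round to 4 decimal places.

By Bayes' theorem, P(k | x) = π_k f_k(x) / Σ_j π_j f_j(x).
Component likelihoods at x = 8:
  L_A = 0.10·(1−0.10)^7 = 0.10·0.478297 = 0.0478297
  L_B = 0.43·(1−0.43)^7 = 0.43·0.019549 = 0.00840606
Weight by the priors:
  π_A·L_A = 0.82 × 0.0478297 = 0.0392203
  π_B·L_B = 0.18 × 0.00840606 = 0.00151309
Evidence: 0.0392203 + 0.00151309 = 0.0407334
Responsibility of Condition A: 0.0392203 / 0.0407334 ≈ 0.9629

0.9629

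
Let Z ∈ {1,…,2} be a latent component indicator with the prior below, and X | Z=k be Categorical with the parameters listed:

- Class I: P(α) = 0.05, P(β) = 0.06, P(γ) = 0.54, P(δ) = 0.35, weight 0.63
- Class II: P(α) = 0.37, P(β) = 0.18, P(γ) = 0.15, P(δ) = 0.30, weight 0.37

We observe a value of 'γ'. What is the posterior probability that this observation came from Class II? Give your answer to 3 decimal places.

The responsibility of component k is π_k f_k(x) divided by Σ_j π_j f_j(x).
Evaluate each component's likelihood at the observed value:
  L_I = P(γ | comp) = 0.54
  L_II = P(γ | comp) = 0.15
Weight by the priors:
  π_I·L_I = 0.63 × 0.54 = 0.3402
  π_II·L_II = 0.37 × 0.15 = 0.0555
Evidence: 0.3402 + 0.0555 = 0.3957
P(Class II | data) = 0.0555 / 0.3957 ≈ 0.140

0.140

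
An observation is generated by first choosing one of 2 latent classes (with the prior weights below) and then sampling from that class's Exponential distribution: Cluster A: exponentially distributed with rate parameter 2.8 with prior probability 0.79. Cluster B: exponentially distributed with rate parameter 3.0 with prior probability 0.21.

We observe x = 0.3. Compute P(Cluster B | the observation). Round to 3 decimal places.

0.211

Apply Bayes' rule: the posterior for each component is proportional to its prior times its likelihood at x.
Evaluate each component's likelihood at the observed value:
  f_A = 2.8·e^(−2.8·0.3) = 2.8·e^(−0.8400) = 1.20879
  f_B = 3.0·e^(−3.0·0.3) = 3.0·e^(−0.9000) = 1.21971
Prior × likelihood for each component:
  w_A·f_A = 0.79 × 1.20879 = 0.954944
  w_B·f_B = 0.21 × 1.21971 = 0.256139
Denominator: 0.954944 + 0.256139 = 1.21108
Responsibility of Cluster B: 0.256139 / 1.21108 ≈ 0.211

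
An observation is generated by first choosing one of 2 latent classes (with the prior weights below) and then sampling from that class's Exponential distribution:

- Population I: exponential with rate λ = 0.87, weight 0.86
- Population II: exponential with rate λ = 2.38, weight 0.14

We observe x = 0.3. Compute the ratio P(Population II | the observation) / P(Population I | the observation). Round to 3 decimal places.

0.283

Since P(k|x) ∝ π_k f_k(x), the posterior odds are π_i f_i(x) / (π_j f_j(x)).
Component likelihoods at x = 0.3:
  p_I = 0.670144
  p_II = 1.16544
Odds = (0.14/0.86) × (1.16544/0.670144) = 0.162791 × 1.73909 ≈ 0.283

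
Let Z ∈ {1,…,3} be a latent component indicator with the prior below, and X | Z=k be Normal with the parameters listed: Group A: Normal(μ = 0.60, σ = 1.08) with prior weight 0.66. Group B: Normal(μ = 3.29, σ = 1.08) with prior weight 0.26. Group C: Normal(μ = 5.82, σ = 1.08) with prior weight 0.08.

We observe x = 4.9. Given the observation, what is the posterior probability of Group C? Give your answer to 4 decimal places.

0.3934

Posterior ∝ prior × likelihood, so P(k | x) ∝ π_k f_k(x); normalise over all components.
Component likelihoods at x = 4.9:
  f_A = 0.000133422
  f_B = 0.121596
  f_C = 0.256988
Unnormalised posteriors:
  π_A·f_A = 0.66 × 0.000133422 = 8.80582e-05
  π_B·f_B = 0.26 × 0.121596 = 0.0316149
  π_C·f_C = 0.08 × 0.256988 = 0.0205591
Sum: 8.80582e-05 + 0.0316149 + 0.0205591 = 0.052262
So the posterior for Group C is 0.0205591 / 0.052262 ≈ 0.3934.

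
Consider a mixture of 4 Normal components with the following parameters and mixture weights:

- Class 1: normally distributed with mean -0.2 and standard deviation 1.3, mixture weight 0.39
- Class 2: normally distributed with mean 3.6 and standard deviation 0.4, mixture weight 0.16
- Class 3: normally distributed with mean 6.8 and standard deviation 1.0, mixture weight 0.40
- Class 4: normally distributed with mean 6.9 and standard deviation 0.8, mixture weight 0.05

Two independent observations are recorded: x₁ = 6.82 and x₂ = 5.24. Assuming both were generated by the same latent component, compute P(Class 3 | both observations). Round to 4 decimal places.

0.9292

P(component k | x) = π_k·f_k(x) / marginal(x), where marginal(x) = Σ_j π_j·f_j(x).
Since both observations come from the same component, the likelihood for component k is f_k(x₁)·f_k(x₂).
  p_1 = [(1/(1.3·√(2π)))·exp(−(6.82−-0.2)²/(2·1.3²)) = 0.306879·exp(-14.58000) = 1.42874e-07] × [4.83615e-05] = 6.90961e-12
  p_2 = [(1/(0.4·√(2π)))·exp(−(6.82−3.6)²/(2·0.4²)) = 0.997356·exp(-32.40125) = 8.45602e-15] × [0.000223154] = 1.887e-18
  p_3 = [(1/(1.0·√(2π)))·exp(−(6.82−6.8)²/(2·1.0²)) = 0.398942·exp(-0.00020) = 0.398862] × [0.118157] = 0.0471285
  p_4 = [(1/(0.8·√(2π)))·exp(−(6.82−6.9)²/(2·0.8²)) = 0.498678·exp(-0.00500) = 0.496191] × [0.0579249] = 0.0287418
Weight by the priors:
  π_1·p_1 = 0.39 × 6.90961e-12 = 2.69475e-12
  π_2·p_2 = 0.16 × 1.887e-18 = 3.01919e-19
  π_3·p_3 = 0.40 × 0.0471285 = 0.0188514
  π_4·p_4 = 0.05 × 0.0287418 = 0.00143709
Denominator: 2.69475e-12 + 3.01919e-19 + 0.0188514 + 0.00143709 = 0.0202885
P(Class 3 | x₁,x₂) ≈ 0.9292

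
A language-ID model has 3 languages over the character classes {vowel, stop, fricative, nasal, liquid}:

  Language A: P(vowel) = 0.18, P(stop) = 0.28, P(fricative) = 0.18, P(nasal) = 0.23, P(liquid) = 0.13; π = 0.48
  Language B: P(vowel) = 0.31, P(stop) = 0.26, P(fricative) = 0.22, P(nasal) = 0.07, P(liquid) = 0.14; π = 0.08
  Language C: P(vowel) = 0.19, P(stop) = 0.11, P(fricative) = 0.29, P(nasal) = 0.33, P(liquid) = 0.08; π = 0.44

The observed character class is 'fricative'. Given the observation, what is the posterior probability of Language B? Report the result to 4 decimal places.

P(component k | x) = π_k·f_k(x) / marginal(x), where marginal(x) = Σ_j π_j·f_j(x).
Component likelihoods at x = 'fricative':
  L_A = 0.18
  L_B = 0.22
  L_C = 0.29
Multiply by the mixture weights:
  π_A·L_A = 0.48 × 0.18 = 0.0864
  π_B·L_B = 0.08 × 0.22 = 0.0176
  π_C·L_C = 0.44 × 0.29 = 0.1276
Denominator: 0.0864 + 0.0176 + 0.1276 = 0.2316
P(Language B | data) = 0.0176 / 0.2316 ≈ 0.0760

0.0760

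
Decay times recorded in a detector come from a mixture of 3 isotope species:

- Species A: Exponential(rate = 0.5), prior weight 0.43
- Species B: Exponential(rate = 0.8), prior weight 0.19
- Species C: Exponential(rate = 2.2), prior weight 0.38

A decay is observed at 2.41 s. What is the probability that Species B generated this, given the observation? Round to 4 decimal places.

Posterior ∝ prior × likelihood, so P(k | x) ∝ P(Z=k) f_k(x); normalise over all components.
Exponential densities:
  f_A = 0.149846
  f_B = 0.116351
  f_C = 0.0109596
Unnormalised posteriors:
  P(Z=A)·f_A = 0.43 × 0.149846 = 0.0644338
  P(Z=B)·f_B = 0.19 × 0.116351 = 0.0221067
  P(Z=C)·f_C = 0.38 × 0.0109596 = 0.00416463
Denominator: 0.0644338 + 0.0221067 + 0.00416463 = 0.0907051
P(Species B | x) ≈ 0.2437

0.2437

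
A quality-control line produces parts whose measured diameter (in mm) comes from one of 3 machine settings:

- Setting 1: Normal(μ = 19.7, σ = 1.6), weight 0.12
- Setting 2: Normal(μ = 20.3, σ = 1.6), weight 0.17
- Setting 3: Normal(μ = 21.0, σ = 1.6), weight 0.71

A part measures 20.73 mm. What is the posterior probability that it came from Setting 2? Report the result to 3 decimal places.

0.171

Posterior ∝ prior × likelihood, so P(k | x) ∝ P(Z=k) f_k(x); normalise over all components.
Component likelihoods at x = 20.73 mm:
  f_1 = (1/(1.6·√(2π)))·exp(−(20.73−19.7)²/(2·1.6²)) = 0.249339·exp(-0.20721) = 0.202675
  f_2 = (1/(1.6·√(2π)))·exp(−(20.73−20.3)²/(2·1.6²)) = 0.249339·exp(-0.03611) = 0.240495
  f_3 = (1/(1.6·√(2π)))·exp(−(20.73−21.0)²/(2·1.6²)) = 0.249339·exp(-0.01424) = 0.245814
Weight by the priors:
  P(Z=1)·f_1 = 0.12 × 0.202675 = 0.0243211
  P(Z=2)·f_2 = 0.17 × 0.240495 = 0.0408842
  P(Z=3)·f_3 = 0.71 × 0.245814 = 0.174528
Marginal: 0.0243211 + 0.0408842 + 0.174528 = 0.239733
P(Setting 2 | 20.73 mm) ≈ 0.171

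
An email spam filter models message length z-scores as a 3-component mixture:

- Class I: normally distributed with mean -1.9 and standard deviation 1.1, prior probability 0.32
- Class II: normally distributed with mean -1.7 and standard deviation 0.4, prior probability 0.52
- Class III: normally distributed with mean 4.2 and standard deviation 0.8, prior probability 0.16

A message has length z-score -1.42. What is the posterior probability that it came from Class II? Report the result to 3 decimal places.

0.794

Apply Bayes' rule: the posterior for each component is proportional to its prior times its likelihood at x.
Evaluate each component's likelihood at the observed value:
  L_I = 0.329739
  L_II = 0.780635
  L_III = 9.58226e-12
Unnormalised posteriors:
  P(Z=I)·L_I = 0.32 × 0.329739 = 0.105516
  P(Z=II)·L_II = 0.52 × 0.780635 = 0.40593
  P(Z=III)·L_III = 0.16 × 9.58226e-12 = 1.53316e-12
Marginal: 0.105516 + 0.40593 + 1.53316e-12 = 0.511446
P(Class II | data) = 0.40593 / 0.511446 ≈ 0.794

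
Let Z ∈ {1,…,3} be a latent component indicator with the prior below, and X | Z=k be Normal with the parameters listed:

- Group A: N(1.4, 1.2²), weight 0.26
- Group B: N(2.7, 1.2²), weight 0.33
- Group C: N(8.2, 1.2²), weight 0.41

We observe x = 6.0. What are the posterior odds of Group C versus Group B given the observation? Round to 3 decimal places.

The posterior odds equal the prior odds times the likelihood ratio: (P(Z=i)/P(Z=j))·(f_i(x)/f_j(x)).
Component likelihoods at x = 6.0:
  p_A = 0.000214225
  p_B = 0.00757797
  p_C = 0.061926
0.0253896 / 0.00250073 ≈ 10.153

10.153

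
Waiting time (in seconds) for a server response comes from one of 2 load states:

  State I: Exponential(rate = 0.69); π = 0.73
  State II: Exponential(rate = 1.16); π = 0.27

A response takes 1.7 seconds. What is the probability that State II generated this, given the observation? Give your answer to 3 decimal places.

The responsibility of component k is w_k f_k(x) divided by Σ_j w_j f_j(x).
Evaluate each component's likelihood at the observed value:
  p_I = 0.69·e^(−0.69·1.7) = 0.69·e^(−1.1730) = 0.213512
  p_II = 1.16·e^(−1.16·1.7) = 1.16·e^(−1.9720) = 0.161447
Unnormalised posteriors:
  w_I·p_I = 0.73 × 0.213512 = 0.155864
  w_II·p_II = 0.27 × 0.161447 = 0.0435906
Normaliser: 0.155864 + 0.0435906 = 0.199454
So the posterior for State II is 0.0435906 / 0.199454 ≈ 0.219.

0.219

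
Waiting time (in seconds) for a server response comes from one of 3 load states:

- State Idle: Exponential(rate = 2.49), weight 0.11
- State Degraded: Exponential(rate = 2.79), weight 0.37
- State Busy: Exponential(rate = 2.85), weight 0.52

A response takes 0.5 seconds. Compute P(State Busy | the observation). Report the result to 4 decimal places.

Apply Bayes' rule: the posterior for each component is proportional to its prior times its likelihood at x.
Component likelihoods at x = 0.5 seconds:
  p_Idle = 0.716973
  p_Degraded = 0.691454
  p_Busy = 0.685449
Prior × likelihood for each component:
  π_Idle·p_Idle = 0.11 × 0.716973 = 0.078867
  π_Degraded·p_Degraded = 0.37 × 0.691454 = 0.255838
  π_Busy·p_Busy = 0.52 × 0.685449 = 0.356434
Evidence: 0.078867 + 0.255838 + 0.356434 = 0.691139
P(State Busy | x) = 0.356434 / 0.691139 ≈ 0.5157

0.5157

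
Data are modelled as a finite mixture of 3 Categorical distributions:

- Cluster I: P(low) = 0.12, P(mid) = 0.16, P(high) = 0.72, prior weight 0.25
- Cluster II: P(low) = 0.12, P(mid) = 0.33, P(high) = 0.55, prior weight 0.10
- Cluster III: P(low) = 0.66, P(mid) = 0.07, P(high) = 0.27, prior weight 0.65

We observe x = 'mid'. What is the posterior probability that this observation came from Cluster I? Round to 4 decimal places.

Apply Bayes' rule: the posterior for each component is proportional to its prior times its likelihood at x.
Evaluate each component's likelihood at the observed value:
  f_I = 0.16
  f_II = 0.33
  f_III = 0.07
Weight by the priors:
  w_I·f_I = 0.25 × 0.16 = 0.04
  w_II·f_II = 0.10 × 0.33 = 0.033
  w_III·f_III = 0.65 × 0.07 = 0.0455
Marginal: 0.04 + 0.033 + 0.0455 = 0.1185
So the posterior for Cluster I is 0.04 / 0.1185 ≈ 0.3376.

0.3376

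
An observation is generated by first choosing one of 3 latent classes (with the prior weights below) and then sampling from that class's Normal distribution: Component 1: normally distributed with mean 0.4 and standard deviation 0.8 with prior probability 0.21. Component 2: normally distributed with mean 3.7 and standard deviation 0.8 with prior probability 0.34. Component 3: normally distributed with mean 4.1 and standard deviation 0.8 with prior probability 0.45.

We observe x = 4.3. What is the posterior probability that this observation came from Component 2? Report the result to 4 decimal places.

0.3704

Posterior ∝ prior × likelihood, so P(k | x) ∝ P(Z=k) f_k(x); normalise over all components.
Normal densities:
  p_1 = (1/(0.8·√(2π)))·exp(−(4.3−0.4)²/(2·0.8²)) = 0.498678·exp(-11.88281) = 3.44493e-06
  p_2 = (1/(0.8·√(2π)))·exp(−(4.3−3.7)²/(2·0.8²)) = 0.498678·exp(-0.28125) = 0.376422
  p_3 = (1/(0.8·√(2π)))·exp(−(4.3−4.1)²/(2·0.8²)) = 0.498678·exp(-0.03125) = 0.483335
Multiply by the mixture weights:
  P(Z=1)·p_1 = 0.21 × 3.44493e-06 = 7.23435e-07
  P(Z=2)·p_2 = 0.34 × 0.376422 = 0.127983
  P(Z=3)·p_3 = 0.45 × 0.483335 = 0.217501
Marginal: 7.23435e-07 + 0.127983 + 0.217501 = 0.345485
So the posterior for Component 2 is 0.127983 / 0.345485 ≈ 0.3704.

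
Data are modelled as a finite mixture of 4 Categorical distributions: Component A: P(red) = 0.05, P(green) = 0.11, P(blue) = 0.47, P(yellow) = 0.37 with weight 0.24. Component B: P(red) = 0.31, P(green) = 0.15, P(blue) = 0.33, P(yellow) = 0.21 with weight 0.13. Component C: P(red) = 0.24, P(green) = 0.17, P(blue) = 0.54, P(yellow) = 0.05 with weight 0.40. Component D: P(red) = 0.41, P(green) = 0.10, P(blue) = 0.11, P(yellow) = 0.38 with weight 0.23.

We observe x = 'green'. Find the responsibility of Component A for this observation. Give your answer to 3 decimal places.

0.193

By Bayes' theorem, P(k | x) = w_k f_k(x) / Σ_j w_j f_j(x).
Categorical probabilities:
  f_A = 0.11
  f_B = 0.15
  f_C = 0.17
  f_D = 0.1
Multiply by the mixture weights:
  w_A·f_A = 0.24 × 0.11 = 0.0264
  w_B·f_B = 0.13 × 0.15 = 0.0195
  w_C·f_C = 0.40 × 0.17 = 0.068
  w_D·f_D = 0.23 × 0.1 = 0.023
Marginal: 0.0264 + 0.0195 + 0.068 + 0.023 = 0.1369
Responsibility of Component A: 0.0264 / 0.1369 ≈ 0.193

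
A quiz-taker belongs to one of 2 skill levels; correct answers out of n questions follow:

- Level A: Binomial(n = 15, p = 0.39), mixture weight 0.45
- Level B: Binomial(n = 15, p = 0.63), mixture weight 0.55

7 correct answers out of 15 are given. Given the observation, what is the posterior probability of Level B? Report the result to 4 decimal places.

0.3913

Apply Bayes' rule: the posterior for each component is proportional to its prior times its likelihood at x.
Component likelihoods at x = 7 correct answers out of 15:
  f_A = 0.169293
  f_B = 0.089032
Prior × likelihood for each component:
  π_A·f_A = 0.45 × 0.169293 = 0.0761819
  π_B·f_B = 0.55 × 0.089032 = 0.0489676
Sum: 0.0761819 + 0.0489676 = 0.12515
Responsibility of Level B: 0.0489676 / 0.12515 ≈ 0.3913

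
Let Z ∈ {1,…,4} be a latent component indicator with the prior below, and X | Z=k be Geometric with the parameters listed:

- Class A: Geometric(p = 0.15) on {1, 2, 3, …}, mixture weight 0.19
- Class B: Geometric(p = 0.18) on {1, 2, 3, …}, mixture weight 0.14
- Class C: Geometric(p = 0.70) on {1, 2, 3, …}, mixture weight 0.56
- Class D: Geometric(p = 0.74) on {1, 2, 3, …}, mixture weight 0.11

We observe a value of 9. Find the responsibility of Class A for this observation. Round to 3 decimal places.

0.600

The responsibility of component k is π_k f_k(x) divided by Σ_j π_j f_j(x).
Component likelihoods at x = 9:
  f_A = 0.0408736
  f_B = 0.0367945
  f_C = 4.5927e-05
  f_D = 1.54532e-05
Multiply by the mixture weights:
  π_A·f_A = 0.19 × 0.0408736 = 0.00776598
  π_B·f_B = 0.14 × 0.0367945 = 0.00515123
  π_C·f_C = 0.56 × 4.5927e-05 = 2.57191e-05
  π_D·f_D = 0.11 × 1.54532e-05 = 1.69985e-06
Normaliser: 0.00776598 + 0.00515123 + 2.57191e-05 + 1.69985e-06 = 0.0129446
P(Class A | the observation) ≈ 0.600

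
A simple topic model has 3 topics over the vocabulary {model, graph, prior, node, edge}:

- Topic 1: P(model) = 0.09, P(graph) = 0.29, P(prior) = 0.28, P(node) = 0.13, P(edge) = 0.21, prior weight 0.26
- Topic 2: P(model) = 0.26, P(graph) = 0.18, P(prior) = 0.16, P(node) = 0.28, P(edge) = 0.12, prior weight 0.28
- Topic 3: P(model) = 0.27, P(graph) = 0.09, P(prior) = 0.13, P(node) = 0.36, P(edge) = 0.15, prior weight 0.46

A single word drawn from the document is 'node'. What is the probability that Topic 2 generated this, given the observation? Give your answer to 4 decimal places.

The responsibility of component k is π_k f_k(x) divided by Σ_j π_j f_j(x).
Component likelihoods at x = 'node':
  p_1 = P(node | comp) = 0.13
  p_2 = P(node | comp) = 0.28
  p_3 = P(node | comp) = 0.36
Weight by the priors:
  π_1·p_1 = 0.26 × 0.13 = 0.0338
  π_2·p_2 = 0.28 × 0.28 = 0.0784
  π_3·p_3 = 0.46 × 0.36 = 0.1656
Denominator: 0.0338 + 0.0784 + 0.1656 = 0.2778
So the posterior for Topic 2 is 0.0784 / 0.2778 ≈ 0.2822.

0.2822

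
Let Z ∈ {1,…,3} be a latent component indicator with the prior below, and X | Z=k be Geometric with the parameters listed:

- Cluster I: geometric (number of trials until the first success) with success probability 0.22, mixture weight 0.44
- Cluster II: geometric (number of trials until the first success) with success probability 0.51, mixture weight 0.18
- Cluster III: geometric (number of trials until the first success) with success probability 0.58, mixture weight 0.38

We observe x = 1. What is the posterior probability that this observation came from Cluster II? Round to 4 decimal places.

0.2244

By Bayes' theorem, P(k | x) = π_k f_k(x) / Σ_j π_j f_j(x).
Evaluate each component's likelihood at the observed value:
  p_I = 0.22·(1−0.22)^0 = 0.22·1 = 0.22
  p_II = 0.51·(1−0.51)^0 = 0.51·1 = 0.51
  p_III = 0.58·(1−0.58)^0 = 0.58·1 = 0.58
Prior × likelihood for each component:
  π_I·p_I = 0.44 × 0.22 = 0.0968
  π_II·p_II = 0.18 × 0.51 = 0.0918
  π_III·p_III = 0.38 × 0.58 = 0.2204
Sum: 0.0968 + 0.0918 + 0.2204 = 0.409
So the posterior for Cluster II is 0.0918 / 0.409 ≈ 0.2244.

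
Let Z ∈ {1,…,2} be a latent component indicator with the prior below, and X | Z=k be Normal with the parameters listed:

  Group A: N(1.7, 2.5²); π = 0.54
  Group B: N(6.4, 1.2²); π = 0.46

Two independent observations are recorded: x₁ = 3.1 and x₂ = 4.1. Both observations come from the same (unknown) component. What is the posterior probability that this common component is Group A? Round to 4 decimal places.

The responsibility of component k is w_k f_k(x) divided by Σ_j w_j f_j(x).
Since both observations come from the same component, the likelihood for component k is f_k(x₁)·f_k(x₂).
  p_A = [0.136418] × [0.100658] = 0.0137316
  p_B = [0.00757797] × [0.0529681] = 0.000401391
Multiply by the mixture weights:
  w_A·p_A = 0.54 × 0.0137316 = 0.00741504
  w_B·p_B = 0.46 × 0.000401391 = 0.00018464
Marginal: 0.00741504 + 0.00018464 = 0.00759968
P(Group A | x₁,x₂) ≈ 0.9757

0.9757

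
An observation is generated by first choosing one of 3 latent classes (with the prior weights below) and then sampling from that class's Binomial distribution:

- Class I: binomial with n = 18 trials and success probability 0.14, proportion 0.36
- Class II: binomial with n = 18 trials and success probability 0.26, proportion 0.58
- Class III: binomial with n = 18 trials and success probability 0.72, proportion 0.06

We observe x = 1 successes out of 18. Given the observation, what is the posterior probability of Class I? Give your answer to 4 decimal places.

0.8114

By Bayes' theorem, P(k | x) = π_k f_k(x) / Σ_j π_j f_j(x).
Binomial probabilities:
  L_I = 0.194032
  L_II = 0.0280017
  L_III = 5.17954e-09
Unnormalised posteriors:
  π_I·L_I = 0.36 × 0.194032 = 0.0698517
  π_II·L_II = 0.58 × 0.0280017 = 0.016241
  π_III·L_III = 0.06 × 5.17954e-09 = 3.10773e-10
Marginal: 0.0698517 + 0.016241 + 3.10773e-10 = 0.0860927
So the posterior for Class I is 0.0698517 / 0.0860927 ≈ 0.8114.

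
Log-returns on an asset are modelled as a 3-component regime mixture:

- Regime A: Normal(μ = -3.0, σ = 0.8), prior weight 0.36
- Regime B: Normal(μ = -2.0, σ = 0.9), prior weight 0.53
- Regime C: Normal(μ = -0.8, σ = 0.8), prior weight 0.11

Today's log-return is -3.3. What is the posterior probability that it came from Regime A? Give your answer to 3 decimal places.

P(component k | x) = π_k·f_k(x) / marginal(x), where marginal(x) = Σ_j π_j·f_j(x).
Evaluate each component's likelihood at the observed value:
  f_A = (1/(0.8·√(2π)))·exp(−(-3.3−-3.0)²/(2·0.8²)) = 0.498678·exp(-0.07031) = 0.464819
  f_B = (1/(0.9·√(2π)))·exp(−(-3.3−-2.0)²/(2·0.9²)) = 0.443269·exp(-1.04321) = 0.156173
  f_C = (1/(0.8·√(2π)))·exp(−(-3.3−-0.8)²/(2·0.8²)) = 0.498678·exp(-4.88281) = 0.00377782
Prior × likelihood for each component:
  π_A·f_A = 0.36 × 0.464819 = 0.167335
  π_B·f_B = 0.53 × 0.156173 = 0.0827719
  π_C·f_C = 0.11 × 0.00377782 = 0.00041556
Evidence: 0.167335 + 0.0827719 + 0.00041556 = 0.250522
P(Regime A | x) = 0.167335 / 0.250522 ≈ 0.668

0.668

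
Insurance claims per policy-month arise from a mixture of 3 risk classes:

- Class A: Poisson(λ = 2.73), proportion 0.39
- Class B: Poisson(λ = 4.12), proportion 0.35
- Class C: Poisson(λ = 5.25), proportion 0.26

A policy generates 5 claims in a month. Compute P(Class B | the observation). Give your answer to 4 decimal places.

The responsibility of component k is π_k f_k(x) divided by Σ_j π_j f_j(x).
Evaluate each component's likelihood at the observed value:
  f_A = e^(−2.73)·2.73^5/5! = 0.0824153
  f_B = e^(−4.12)·4.12^5/5! = 0.160698
  f_C = e^(−5.25)·5.25^5/5! = 0.174409
Unnormalised posteriors:
  π_A·f_A = 0.39 × 0.0824153 = 0.032142
  π_B·f_B = 0.35 × 0.160698 = 0.0562444
  π_C·f_C = 0.26 × 0.174409 = 0.0453464
Sum: 0.032142 + 0.0562444 + 0.0453464 = 0.133733
P(Class B | data) = 0.0562444 / 0.133733 ≈ 0.4206

0.4206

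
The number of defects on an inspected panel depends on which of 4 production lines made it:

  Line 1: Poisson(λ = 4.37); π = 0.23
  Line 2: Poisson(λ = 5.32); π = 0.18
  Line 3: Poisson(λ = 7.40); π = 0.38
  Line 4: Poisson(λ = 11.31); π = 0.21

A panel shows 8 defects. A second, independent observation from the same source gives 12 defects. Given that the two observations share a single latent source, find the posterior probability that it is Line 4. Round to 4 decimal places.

0.5060

Posterior ∝ prior × likelihood, so P(k | x) ∝ w_k f_k(x); normalise over all components.
Since both observations come from the same component, the likelihood for component k is f_k(x₁)·f_k(x₂).
  p_1 = [e^(−4.37)·4.37^8/8! = 0.0417315] × [0.00128107] = 5.3461e-05
  p_2 = [e^(−5.32)·5.32^8/8! = 0.0778621] × [0.00524996] = 0.000408773
  p_3 = [e^(−7.40)·7.40^8/8! = 0.136318] × [0.0344084] = 0.00469049
  p_4 = [e^(−11.31)·11.31^8/8! = 0.081341] × [0.112032] = 0.00911283
Prior × likelihood for each component:
  w_1·p_1 = 0.23 × 5.3461e-05 = 1.2296e-05
  w_2·p_2 = 0.18 × 0.000408773 = 7.35791e-05
  w_3·p_3 = 0.38 × 0.00469049 = 0.00178239
  w_4·p_4 = 0.21 × 0.00911283 = 0.0019137
Denominator: 1.2296e-05 + 7.35791e-05 + 0.00178239 + 0.0019137 = 0.00378196
Responsibility of Line 4: 0.0019137 / 0.00378196 ≈ 0.5060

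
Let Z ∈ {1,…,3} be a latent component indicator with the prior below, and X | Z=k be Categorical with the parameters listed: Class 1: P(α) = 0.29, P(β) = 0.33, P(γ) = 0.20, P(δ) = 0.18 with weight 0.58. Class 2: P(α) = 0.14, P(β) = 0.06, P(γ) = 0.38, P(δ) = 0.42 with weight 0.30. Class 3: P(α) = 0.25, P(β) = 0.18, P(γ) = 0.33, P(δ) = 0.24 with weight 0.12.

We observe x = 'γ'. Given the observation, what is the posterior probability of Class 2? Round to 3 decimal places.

Apply Bayes' rule: the posterior for each component is proportional to its prior times its likelihood at x.
Component likelihoods at x = 'γ':
  p_1 = P(γ | comp) = 0.20
  p_2 = P(γ | comp) = 0.38
  p_3 = P(γ | comp) = 0.33
Multiply by the mixture weights:
  π_1·p_1 = 0.58 × 0.2 = 0.116
  π_2·p_2 = 0.30 × 0.38 = 0.114
  π_3·p_3 = 0.12 × 0.33 = 0.0396
Denominator: 0.116 + 0.114 + 0.0396 = 0.2696
P(Class 2 | 'γ') = 0.114 / 0.2696 ≈ 0.423

0.423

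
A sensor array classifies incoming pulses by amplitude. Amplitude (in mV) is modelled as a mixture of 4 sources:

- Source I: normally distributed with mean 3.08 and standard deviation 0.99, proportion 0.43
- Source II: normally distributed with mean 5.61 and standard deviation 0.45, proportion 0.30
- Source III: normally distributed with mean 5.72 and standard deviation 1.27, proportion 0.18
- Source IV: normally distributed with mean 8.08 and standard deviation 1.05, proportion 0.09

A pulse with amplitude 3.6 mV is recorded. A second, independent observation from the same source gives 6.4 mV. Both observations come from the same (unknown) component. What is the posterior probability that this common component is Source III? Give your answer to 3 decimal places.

Posterior ∝ prior × likelihood, so P(k | x) ∝ w_k f_k(x); normalise over all components.
Since both observations come from the same component, the likelihood for component k is f_k(x₁)·f_k(x₂).
  L_I = [(1/(0.99·√(2π)))·exp(−(3.6−3.08)²/(2·0.99²)) = 0.402972·exp(-0.13795) = 0.351048] × [0.00145611] = 0.000511163
  L_II = [(1/(0.45·√(2π)))·exp(−(3.6−5.61)²/(2·0.45²)) = 0.886538·exp(-9.97556) = 4.12448e-05] × [0.189869] = 7.83112e-06
  L_III = [(1/(1.27·√(2π)))·exp(−(3.6−5.72)²/(2·1.27²)) = 0.314128·exp(-1.39327) = 0.0779863] × [0.272178] = 0.0212261
  L_IV = [(1/(1.05·√(2π)))·exp(−(3.6−8.08)²/(2·1.05²)) = 0.379945·exp(-9.10222) = 4.23327e-05] × [0.105639] = 4.47198e-06
Prior × likelihood for each component:
  w_I·L_I = 0.43 × 0.000511163 = 0.0002198
  w_II·L_II = 0.30 × 7.83112e-06 = 2.34934e-06
  w_III·L_III = 0.18 × 0.0212261 = 0.0038207
  w_IV·L_IV = 0.09 × 4.47198e-06 = 4.02478e-07
Marginal: 0.0002198 + 2.34934e-06 + 0.0038207 + 4.02478e-07 = 0.00404326
Responsibility of Source III: 0.0038207 / 0.00404326 ≈ 0.945

0.945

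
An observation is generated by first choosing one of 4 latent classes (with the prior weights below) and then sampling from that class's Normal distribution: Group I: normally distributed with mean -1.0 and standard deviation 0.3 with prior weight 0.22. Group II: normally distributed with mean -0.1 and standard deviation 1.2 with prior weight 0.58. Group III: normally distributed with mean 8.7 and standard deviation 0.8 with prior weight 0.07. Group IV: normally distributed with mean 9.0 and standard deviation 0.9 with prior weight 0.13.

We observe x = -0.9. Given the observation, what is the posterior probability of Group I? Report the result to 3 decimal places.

By Bayes' theorem, P(k | x) = π_k f_k(x) / Σ_j π_j f_j(x).
Component likelihoods at x = -0.9:
  f_I = 1.25794
  f_II = 0.266207
  f_III = 2.68298e-32
  f_IV = 2.35424e-27
Multiply by the mixture weights:
  π_I·f_I = 0.22 × 1.25794 = 0.276748
  π_II·f_II = 0.58 × 0.266207 = 0.1544
  π_III·f_III = 0.07 × 2.68298e-32 = 1.87809e-33
  π_IV·f_IV = 0.13 × 2.35424e-27 = 3.06052e-28
Normaliser: 0.276748 + 0.1544 + 1.87809e-33 + 3.06052e-28 = 0.431148
Responsibility of Group I: 0.276748 / 0.431148 ≈ 0.642

0.642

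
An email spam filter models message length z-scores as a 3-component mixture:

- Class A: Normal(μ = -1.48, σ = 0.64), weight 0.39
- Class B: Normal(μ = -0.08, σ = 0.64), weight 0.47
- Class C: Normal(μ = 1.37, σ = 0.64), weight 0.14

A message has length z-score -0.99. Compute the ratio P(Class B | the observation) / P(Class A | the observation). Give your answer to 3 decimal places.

0.588

Only the two components matter; the odds are (P(Z=i) f_i(x)) / (P(Z=j) f_j(x)).
Evaluate each component's likelihood at the observed value:
  p_A = 0.464989
  p_B = 0.226839
  p_C = 0.000695083
Odds = (0.47/0.39) × (0.226839/0.464989) = 1.20513 × 0.487837 ≈ 0.588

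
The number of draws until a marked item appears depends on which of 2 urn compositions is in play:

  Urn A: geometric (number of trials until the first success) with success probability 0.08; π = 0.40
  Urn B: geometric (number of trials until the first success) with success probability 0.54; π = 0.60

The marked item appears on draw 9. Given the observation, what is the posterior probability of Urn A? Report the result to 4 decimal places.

The responsibility of component k is π_k f_k(x) divided by Σ_j π_j f_j(x).
Evaluate each component's likelihood at the observed value:
  L_A = 0.0410575
  L_B = 0.00108257
Multiply by the mixture weights:
  π_A·L_A = 0.40 × 0.0410575 = 0.016423
  π_B·L_B = 0.60 × 0.00108257 = 0.000649543
Evidence: 0.016423 + 0.000649543 = 0.0170725
P(Urn A | the observation) ≈ 0.9620

0.9620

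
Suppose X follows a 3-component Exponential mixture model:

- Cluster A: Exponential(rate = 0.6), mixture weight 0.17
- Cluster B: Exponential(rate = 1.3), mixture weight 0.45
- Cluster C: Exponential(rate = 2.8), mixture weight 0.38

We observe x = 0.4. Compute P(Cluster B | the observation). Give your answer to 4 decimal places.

0.4487

P(component k | x) = w_k·f_k(x) / marginal(x), where marginal(x) = Σ_j w_j·f_j(x).
Component likelihoods at x = 0.4:
  f_A = 0.471977
  f_B = 0.772877
  f_C = 0.913583
Weight by the priors:
  w_A·f_A = 0.17 × 0.471977 = 0.080236
  w_B·f_B = 0.45 × 0.772877 = 0.347795
  w_C·f_C = 0.38 × 0.913583 = 0.347162
Evidence: 0.080236 + 0.347795 + 0.347162 = 0.775192
Responsibility of Cluster B: 0.347795 / 0.775192 ≈ 0.4487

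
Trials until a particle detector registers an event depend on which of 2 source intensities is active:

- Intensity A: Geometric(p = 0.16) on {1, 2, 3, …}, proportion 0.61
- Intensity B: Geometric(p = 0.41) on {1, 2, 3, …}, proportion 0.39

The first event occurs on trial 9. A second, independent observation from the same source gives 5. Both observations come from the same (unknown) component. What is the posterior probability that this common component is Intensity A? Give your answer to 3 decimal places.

P(component k | x) = π_k·f_k(x) / marginal(x), where marginal(x) = Σ_j π_j·f_j(x).
Since both observations come from the same component, the likelihood for component k is f_k(x₁)·f_k(x₂).
  L_A = [0.16·(1−0.16)^8 = 0.16·0.247876 = 0.0396601] × [0.0796594] = 0.0031593
  L_B = [0.41·(1−0.41)^8 = 0.41·0.014683 = 0.00602005] × [0.0496812] = 0.000299083
Prior × likelihood for each component:
  π_A·L_A = 0.61 × 0.0031593 = 0.00192718
  π_B·L_B = 0.39 × 0.000299083 = 0.000116642
Denominator: 0.00192718 + 0.000116642 = 0.00204382
P(Intensity A | x) = 0.00192718 / 0.00204382 ≈ 0.943

0.943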